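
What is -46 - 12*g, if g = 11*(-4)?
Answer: 482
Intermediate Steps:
g = -44
-46 - 12*g = -46 - 12*(-44) = -46 + 528 = 482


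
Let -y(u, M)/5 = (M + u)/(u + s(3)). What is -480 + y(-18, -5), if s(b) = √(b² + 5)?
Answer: -15087/31 - 23*√14/62 ≈ -488.07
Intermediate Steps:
s(b) = √(5 + b²)
y(u, M) = -5*(M + u)/(u + √14) (y(u, M) = -5*(M + u)/(u + √(5 + 3²)) = -5*(M + u)/(u + √(5 + 9)) = -5*(M + u)/(u + √14))
-480 + y(-18, -5) = -480 + 5*(-1*(-5) - 1*(-18))/(-18 + √14) = -480 + 5*(5 + 18)/(-18 + √14) = -480 + 5*23/(-18 + √14) = -480 + 115/(-18 + √14)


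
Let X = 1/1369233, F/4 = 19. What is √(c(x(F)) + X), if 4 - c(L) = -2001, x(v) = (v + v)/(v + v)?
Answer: √417663556998742/456411 ≈ 44.777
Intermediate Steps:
F = 76 (F = 4*19 = 76)
X = 1/1369233 ≈ 7.3034e-7
x(v) = 1 (x(v) = (2*v)/((2*v)) = (2*v)*(1/(2*v)) = 1)
c(L) = 2005 (c(L) = 4 - 1*(-2001) = 4 + 2001 = 2005)
√(c(x(F)) + X) = √(2005 + 1/1369233) = √(2745312166/1369233) = √417663556998742/456411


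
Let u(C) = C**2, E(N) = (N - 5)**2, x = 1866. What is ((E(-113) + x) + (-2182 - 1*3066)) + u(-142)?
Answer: 30706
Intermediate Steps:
E(N) = (-5 + N)**2
((E(-113) + x) + (-2182 - 1*3066)) + u(-142) = (((-5 - 113)**2 + 1866) + (-2182 - 1*3066)) + (-142)**2 = (((-118)**2 + 1866) + (-2182 - 3066)) + 20164 = ((13924 + 1866) - 5248) + 20164 = (15790 - 5248) + 20164 = 10542 + 20164 = 30706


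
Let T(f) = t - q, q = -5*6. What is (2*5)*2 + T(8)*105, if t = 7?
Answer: 3905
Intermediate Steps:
q = -30
T(f) = 37 (T(f) = 7 - 1*(-30) = 7 + 30 = 37)
(2*5)*2 + T(8)*105 = (2*5)*2 + 37*105 = 10*2 + 3885 = 20 + 3885 = 3905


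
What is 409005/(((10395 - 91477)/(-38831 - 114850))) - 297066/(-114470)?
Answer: 3597592225327881/4640728270 ≈ 7.7522e+5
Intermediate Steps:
409005/(((10395 - 91477)/(-38831 - 114850))) - 297066/(-114470) = 409005/((-81082/(-153681))) - 297066*(-1/114470) = 409005/((-81082*(-1/153681))) + 148533/57235 = 409005/(81082/153681) + 148533/57235 = 409005*(153681/81082) + 148533/57235 = 62856297405/81082 + 148533/57235 = 3597592225327881/4640728270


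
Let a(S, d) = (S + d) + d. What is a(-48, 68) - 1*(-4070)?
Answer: 4158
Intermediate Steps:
a(S, d) = S + 2*d
a(-48, 68) - 1*(-4070) = (-48 + 2*68) - 1*(-4070) = (-48 + 136) + 4070 = 88 + 4070 = 4158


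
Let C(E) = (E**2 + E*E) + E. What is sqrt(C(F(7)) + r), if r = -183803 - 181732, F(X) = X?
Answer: I*sqrt(365430) ≈ 604.51*I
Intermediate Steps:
C(E) = E + 2*E**2 (C(E) = (E**2 + E**2) + E = 2*E**2 + E = E + 2*E**2)
r = -365535
sqrt(C(F(7)) + r) = sqrt(7*(1 + 2*7) - 365535) = sqrt(7*(1 + 14) - 365535) = sqrt(7*15 - 365535) = sqrt(105 - 365535) = sqrt(-365430) = I*sqrt(365430)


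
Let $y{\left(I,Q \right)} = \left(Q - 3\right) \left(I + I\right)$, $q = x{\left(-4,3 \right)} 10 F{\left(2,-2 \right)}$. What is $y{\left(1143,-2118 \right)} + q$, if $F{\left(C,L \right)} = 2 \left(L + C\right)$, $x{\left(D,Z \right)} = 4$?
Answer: $-4848606$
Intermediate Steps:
$F{\left(C,L \right)} = 2 C + 2 L$ ($F{\left(C,L \right)} = 2 \left(C + L\right) = 2 C + 2 L$)
$q = 0$ ($q = 4 \cdot 10 \left(2 \cdot 2 + 2 \left(-2\right)\right) = 40 \left(4 - 4\right) = 40 \cdot 0 = 0$)
$y{\left(I,Q \right)} = 2 I \left(-3 + Q\right)$ ($y{\left(I,Q \right)} = \left(Q - 3\right) 2 I = \left(-3 + Q\right) 2 I = 2 I \left(-3 + Q\right)$)
$y{\left(1143,-2118 \right)} + q = 2 \cdot 1143 \left(-3 - 2118\right) + 0 = 2 \cdot 1143 \left(-2121\right) + 0 = -4848606 + 0 = -4848606$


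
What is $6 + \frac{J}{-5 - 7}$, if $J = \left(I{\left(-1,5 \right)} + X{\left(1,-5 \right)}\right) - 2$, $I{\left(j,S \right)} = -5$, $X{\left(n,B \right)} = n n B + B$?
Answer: $\frac{89}{12} \approx 7.4167$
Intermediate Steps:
$X{\left(n,B \right)} = B + B n^{2}$ ($X{\left(n,B \right)} = n^{2} B + B = B n^{2} + B = B + B n^{2}$)
$J = -17$ ($J = \left(-5 - 5 \left(1 + 1^{2}\right)\right) - 2 = \left(-5 - 5 \left(1 + 1\right)\right) - 2 = \left(-5 - 10\right) - 2 = -15 - 2 = -17$)
$6 + \frac{J}{-5 - 7} = 6 + \frac{1}{-5 - 7} \left(-17\right) = 6 + \frac{1}{-12} \left(-17\right) = 6 - - \frac{17}{12} = 6 + \frac{17}{12} = \frac{89}{12}$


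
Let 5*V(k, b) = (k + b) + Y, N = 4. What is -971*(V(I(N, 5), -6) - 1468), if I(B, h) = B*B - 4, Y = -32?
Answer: 7152386/5 ≈ 1.4305e+6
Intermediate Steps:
I(B, h) = -4 + B² (I(B, h) = B² - 4 = -4 + B²)
V(k, b) = -32/5 + b/5 + k/5 (V(k, b) = ((k + b) - 32)/5 = ((b + k) - 32)/5 = (-32 + b + k)/5 = -32/5 + b/5 + k/5)
-971*(V(I(N, 5), -6) - 1468) = -971*((-32/5 + (⅕)*(-6) + (-4 + 4²)/5) - 1468) = -971*((-32/5 - 6/5 + (-4 + 16)/5) - 1468) = -971*((-32/5 - 6/5 + (⅕)*12) - 1468) = -971*((-32/5 - 6/5 + 12/5) - 1468) = -971*(-26/5 - 1468) = -971*(-7366/5) = 7152386/5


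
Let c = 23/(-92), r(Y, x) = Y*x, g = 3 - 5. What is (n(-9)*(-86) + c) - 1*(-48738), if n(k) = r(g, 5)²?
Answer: 160551/4 ≈ 40138.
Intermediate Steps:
g = -2
c = -¼ (c = 23*(-1/92) = -¼ ≈ -0.25000)
n(k) = 100 (n(k) = (-2*5)² = (-10)² = 100)
(n(-9)*(-86) + c) - 1*(-48738) = (100*(-86) - ¼) - 1*(-48738) = (-8600 - ¼) + 48738 = -34401/4 + 48738 = 160551/4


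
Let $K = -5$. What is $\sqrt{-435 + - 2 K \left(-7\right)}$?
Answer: $i \sqrt{505} \approx 22.472 i$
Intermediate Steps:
$\sqrt{-435 + - 2 K \left(-7\right)} = \sqrt{-435 + \left(-2\right) \left(-5\right) \left(-7\right)} = \sqrt{-435 + 10 \left(-7\right)} = \sqrt{-435 - 70} = \sqrt{-505} = i \sqrt{505}$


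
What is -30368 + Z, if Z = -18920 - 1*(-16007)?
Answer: -33281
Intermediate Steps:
Z = -2913 (Z = -18920 + 16007 = -2913)
-30368 + Z = -30368 - 2913 = -33281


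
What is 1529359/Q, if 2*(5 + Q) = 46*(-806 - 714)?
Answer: -1529359/34965 ≈ -43.740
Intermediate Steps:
Q = -34965 (Q = -5 + (46*(-806 - 714))/2 = -5 + (46*(-1520))/2 = -5 + (½)*(-69920) = -5 - 34960 = -34965)
1529359/Q = 1529359/(-34965) = 1529359*(-1/34965) = -1529359/34965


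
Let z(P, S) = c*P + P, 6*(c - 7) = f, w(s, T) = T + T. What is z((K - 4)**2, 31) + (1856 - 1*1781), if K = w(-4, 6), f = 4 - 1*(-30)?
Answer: 2849/3 ≈ 949.67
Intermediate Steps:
w(s, T) = 2*T
f = 34 (f = 4 + 30 = 34)
c = 38/3 (c = 7 + (1/6)*34 = 7 + 17/3 = 38/3 ≈ 12.667)
K = 12 (K = 2*6 = 12)
z(P, S) = 41*P/3 (z(P, S) = 38*P/3 + P = 41*P/3)
z((K - 4)**2, 31) + (1856 - 1*1781) = 41*(12 - 4)**2/3 + (1856 - 1*1781) = (41/3)*8**2 + (1856 - 1781) = (41/3)*64 + 75 = 2624/3 + 75 = 2849/3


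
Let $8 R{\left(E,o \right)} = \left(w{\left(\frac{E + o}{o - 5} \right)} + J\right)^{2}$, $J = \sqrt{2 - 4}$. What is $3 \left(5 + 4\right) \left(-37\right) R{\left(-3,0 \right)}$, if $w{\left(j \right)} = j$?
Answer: $\frac{40959}{200} - \frac{2997 i \sqrt{2}}{20} \approx 204.79 - 211.92 i$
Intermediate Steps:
$J = i \sqrt{2}$ ($J = \sqrt{-2} = i \sqrt{2} \approx 1.4142 i$)
$R{\left(E,o \right)} = \frac{\left(i \sqrt{2} + \frac{E + o}{-5 + o}\right)^{2}}{8}$ ($R{\left(E,o \right)} = \frac{\left(\frac{E + o}{o - 5} + i \sqrt{2}\right)^{2}}{8} = \frac{\left(\frac{E + o}{-5 + o} + i \sqrt{2}\right)^{2}}{8} = \frac{\left(i \sqrt{2} + \frac{E + o}{-5 + o}\right)^{2}}{8}$)
$3 \left(5 + 4\right) \left(-37\right) R{\left(-3,0 \right)} = 3 \left(5 + 4\right) \left(-37\right) \frac{\left(-3 + 0 + i \sqrt{2} \left(-5 + 0\right)\right)^{2}}{8 \left(-5 + 0\right)^{2}} = 3 \cdot 9 \left(-37\right) \frac{\left(-3 + 0 + i \sqrt{2} \left(-5\right)\right)^{2}}{8 \cdot 25} = 27 \left(-37\right) \frac{1}{8} \cdot \frac{1}{25} \left(-3 + 0 - 5 i \sqrt{2}\right)^{2} = - 999 \cdot \frac{1}{8} \cdot \frac{1}{25} \left(-3 - 5 i \sqrt{2}\right)^{2} = - 999 \frac{\left(-3 - 5 i \sqrt{2}\right)^{2}}{200} = - \frac{999 \left(-3 - 5 i \sqrt{2}\right)^{2}}{200}$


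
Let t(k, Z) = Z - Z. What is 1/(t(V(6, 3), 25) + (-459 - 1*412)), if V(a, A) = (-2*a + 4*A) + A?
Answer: -1/871 ≈ -0.0011481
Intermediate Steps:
V(a, A) = -2*a + 5*A
t(k, Z) = 0
1/(t(V(6, 3), 25) + (-459 - 1*412)) = 1/(0 + (-459 - 1*412)) = 1/(0 + (-459 - 412)) = 1/(0 - 871) = 1/(-871) = -1/871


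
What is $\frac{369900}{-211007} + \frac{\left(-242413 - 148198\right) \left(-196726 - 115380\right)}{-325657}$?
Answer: $- \frac{25724413602407662}{68715906599} \approx -3.7436 \cdot 10^{5}$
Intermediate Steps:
$\frac{369900}{-211007} + \frac{\left(-242413 - 148198\right) \left(-196726 - 115380\right)}{-325657} = 369900 \left(- \frac{1}{211007}\right) + \left(-390611\right) \left(-312106\right) \left(- \frac{1}{325657}\right) = - \frac{369900}{211007} + 121912036766 \left(- \frac{1}{325657}\right) = - \frac{369900}{211007} - \frac{121912036766}{325657} = - \frac{25724413602407662}{68715906599}$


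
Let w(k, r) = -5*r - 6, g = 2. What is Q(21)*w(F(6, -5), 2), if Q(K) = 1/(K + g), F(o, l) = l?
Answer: -16/23 ≈ -0.69565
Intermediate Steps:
w(k, r) = -6 - 5*r
Q(K) = 1/(2 + K) (Q(K) = 1/(K + 2) = 1/(2 + K))
Q(21)*w(F(6, -5), 2) = (-6 - 5*2)/(2 + 21) = (-6 - 10)/23 = (1/23)*(-16) = -16/23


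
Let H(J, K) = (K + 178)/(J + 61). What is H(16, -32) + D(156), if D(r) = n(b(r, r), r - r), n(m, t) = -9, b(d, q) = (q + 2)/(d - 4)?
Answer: -547/77 ≈ -7.1039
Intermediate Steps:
b(d, q) = (2 + q)/(-4 + d)
H(J, K) = (178 + K)/(61 + J)
D(r) = -9
H(16, -32) + D(156) = (178 - 32)/(61 + 16) - 9 = 146/77 - 9 = -547/77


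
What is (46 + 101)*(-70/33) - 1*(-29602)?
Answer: 322192/11 ≈ 29290.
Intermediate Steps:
(46 + 101)*(-70/33) - 1*(-29602) = 147*(-70*1/33) + 29602 = 147*(-70/33) + 29602 = -3430/11 + 29602 = 322192/11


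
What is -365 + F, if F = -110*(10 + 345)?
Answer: -39415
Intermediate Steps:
F = -39050 (F = -110*355 = -39050)
-365 + F = -365 - 39050 = -39415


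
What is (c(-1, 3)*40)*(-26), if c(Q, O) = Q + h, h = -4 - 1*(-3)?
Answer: 2080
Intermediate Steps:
h = -1 (h = -4 + 3 = -1)
c(Q, O) = -1 + Q (c(Q, O) = Q - 1 = -1 + Q)
(c(-1, 3)*40)*(-26) = ((-1 - 1)*40)*(-26) = -2*40*(-26) = -80*(-26) = 2080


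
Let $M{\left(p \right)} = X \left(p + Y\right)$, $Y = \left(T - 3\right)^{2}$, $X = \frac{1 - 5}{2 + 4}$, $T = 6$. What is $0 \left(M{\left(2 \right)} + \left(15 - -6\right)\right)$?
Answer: $0$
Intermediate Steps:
$X = - \frac{2}{3}$ ($X = - \frac{4}{6} = \left(-4\right) \frac{1}{6} = - \frac{2}{3} \approx -0.66667$)
$Y = 9$ ($Y = \left(6 - 3\right)^{2} = 3^{2} = 9$)
$M{\left(p \right)} = -6 - \frac{2 p}{3}$ ($M{\left(p \right)} = - \frac{2 \left(p + 9\right)}{3} = - \frac{2 \left(9 + p\right)}{3} = -6 - \frac{2 p}{3}$)
$0 \left(M{\left(2 \right)} + \left(15 - -6\right)\right) = 0 \left(\left(-6 - \frac{4}{3}\right) + \left(15 - -6\right)\right) = 0 \left(\left(-6 - \frac{4}{3}\right) + \left(15 + 6\right)\right) = 0 \left(- \frac{22}{3} + 21\right) = 0 \cdot \frac{41}{3} = 0$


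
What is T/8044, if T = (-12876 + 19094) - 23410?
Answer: -4298/2011 ≈ -2.1372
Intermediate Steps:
T = -17192 (T = 6218 - 23410 = -17192)
T/8044 = -17192/8044 = -17192*1/8044 = -4298/2011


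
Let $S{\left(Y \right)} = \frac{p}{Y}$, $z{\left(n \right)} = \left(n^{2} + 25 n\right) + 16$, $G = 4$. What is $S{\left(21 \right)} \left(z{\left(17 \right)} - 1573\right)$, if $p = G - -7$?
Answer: $- \frac{3091}{7} \approx -441.57$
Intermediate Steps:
$z{\left(n \right)} = 16 + n^{2} + 25 n$
$p = 11$ ($p = 4 - -7 = 4 + 7 = 11$)
$S{\left(Y \right)} = \frac{11}{Y}$
$S{\left(21 \right)} \left(z{\left(17 \right)} - 1573\right) = \frac{11}{21} \left(\left(16 + 17^{2} + 25 \cdot 17\right) - 1573\right) = 11 \cdot \frac{1}{21} \left(\left(16 + 289 + 425\right) - 1573\right) = \frac{11 \left(730 - 1573\right)}{21} = \frac{11}{21} \left(-843\right) = - \frac{3091}{7}$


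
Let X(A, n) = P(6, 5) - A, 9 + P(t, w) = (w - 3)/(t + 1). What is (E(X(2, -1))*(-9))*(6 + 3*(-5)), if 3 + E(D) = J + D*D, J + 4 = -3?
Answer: 415935/49 ≈ 8488.5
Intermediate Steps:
J = -7 (J = -4 - 3 = -7)
P(t, w) = -9 + (-3 + w)/(1 + t) (P(t, w) = -9 + (w - 3)/(t + 1) = -9 + (-3 + w)/(1 + t))
X(A, n) = -61/7 - A (X(A, n) = (-12 + 5 - 9*6)/(1 + 6) - A = (-12 + 5 - 54)/7 - A = (⅐)*(-61) - A = -61/7 - A)
E(D) = -10 + D² (E(D) = -3 + (-7 + D*D) = -3 + (-7 + D²) = -10 + D²)
(E(X(2, -1))*(-9))*(6 + 3*(-5)) = ((-10 + (-61/7 - 1*2)²)*(-9))*(6 + 3*(-5)) = ((-10 + (-61/7 - 2)²)*(-9))*(6 - 15) = ((-10 + (-75/7)²)*(-9))*(-9) = ((-10 + 5625/49)*(-9))*(-9) = ((5135/49)*(-9))*(-9) = -46215/49*(-9) = 415935/49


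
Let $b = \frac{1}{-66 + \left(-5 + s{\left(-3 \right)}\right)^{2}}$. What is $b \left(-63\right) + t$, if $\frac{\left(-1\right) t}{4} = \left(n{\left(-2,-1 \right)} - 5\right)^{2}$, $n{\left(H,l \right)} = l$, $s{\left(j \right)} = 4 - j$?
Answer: $- \frac{8865}{62} \approx -142.98$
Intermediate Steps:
$t = -144$ ($t = - 4 \left(-1 - 5\right)^{2} = - 4 \left(-6\right)^{2} = \left(-4\right) 36 = -144$)
$b = - \frac{1}{62}$ ($b = \frac{1}{-66 + \left(-5 + \left(4 - -3\right)\right)^{2}} = \frac{1}{-66 + \left(-5 + \left(4 + 3\right)\right)^{2}} = \frac{1}{-66 + \left(-5 + 7\right)^{2}} = \frac{1}{-66 + 2^{2}} = \frac{1}{-66 + 4} = \frac{1}{-62} = - \frac{1}{62} \approx -0.016129$)
$b \left(-63\right) + t = \left(- \frac{1}{62}\right) \left(-63\right) - 144 = \frac{63}{62} - 144 = - \frac{8865}{62}$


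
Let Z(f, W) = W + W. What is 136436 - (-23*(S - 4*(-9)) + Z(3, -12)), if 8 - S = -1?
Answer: 137495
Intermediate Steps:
S = 9 (S = 8 - 1*(-1) = 8 + 1 = 9)
Z(f, W) = 2*W
136436 - (-23*(S - 4*(-9)) + Z(3, -12)) = 136436 - (-23*(9 - 4*(-9)) + 2*(-12)) = 136436 - (-23*(9 + 36) - 24) = 136436 - (-23*45 - 24) = 136436 - (-1035 - 24) = 136436 - 1*(-1059) = 136436 + 1059 = 137495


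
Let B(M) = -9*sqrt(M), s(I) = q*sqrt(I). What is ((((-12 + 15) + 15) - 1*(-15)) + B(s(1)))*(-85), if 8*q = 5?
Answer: -2805 + 765*sqrt(10)/4 ≈ -2200.2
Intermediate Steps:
q = 5/8 (q = (1/8)*5 = 5/8 ≈ 0.62500)
s(I) = 5*sqrt(I)/8
((((-12 + 15) + 15) - 1*(-15)) + B(s(1)))*(-85) = ((((-12 + 15) + 15) - 1*(-15)) - 9*sqrt(5/8))*(-85) = (((3 + 15) + 15) - 9*sqrt(10)/4)*(-85) = ((18 + 15) - 9*sqrt(10)/4)*(-85) = (33 - 9*sqrt(10)/4)*(-85) = -2805 + 765*sqrt(10)/4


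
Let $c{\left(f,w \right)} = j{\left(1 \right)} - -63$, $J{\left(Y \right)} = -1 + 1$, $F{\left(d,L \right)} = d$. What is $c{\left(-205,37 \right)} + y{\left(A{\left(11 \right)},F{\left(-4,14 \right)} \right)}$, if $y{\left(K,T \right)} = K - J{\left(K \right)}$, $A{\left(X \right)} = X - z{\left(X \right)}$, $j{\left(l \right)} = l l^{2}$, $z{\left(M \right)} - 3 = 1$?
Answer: $71$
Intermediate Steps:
$J{\left(Y \right)} = 0$
$z{\left(M \right)} = 4$ ($z{\left(M \right)} = 3 + 1 = 4$)
$j{\left(l \right)} = l^{3}$
$A{\left(X \right)} = -4 + X$ ($A{\left(X \right)} = X - 4 = -4 + X$)
$c{\left(f,w \right)} = 64$ ($c{\left(f,w \right)} = 1^{3} - -63 = 1 + 63 = 64$)
$y{\left(K,T \right)} = K$ ($y{\left(K,T \right)} = K - 0 = K + 0 = K$)
$c{\left(-205,37 \right)} + y{\left(A{\left(11 \right)},F{\left(-4,14 \right)} \right)} = 64 + \left(-4 + 11\right) = 64 + 7 = 71$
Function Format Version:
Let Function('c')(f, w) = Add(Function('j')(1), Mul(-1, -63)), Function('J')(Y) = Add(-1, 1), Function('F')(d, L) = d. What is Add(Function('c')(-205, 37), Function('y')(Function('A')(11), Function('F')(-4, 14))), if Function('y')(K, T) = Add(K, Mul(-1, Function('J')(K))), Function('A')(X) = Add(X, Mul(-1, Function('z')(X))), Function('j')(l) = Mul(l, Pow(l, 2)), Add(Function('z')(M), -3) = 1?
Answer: 71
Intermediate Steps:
Function('J')(Y) = 0
Function('z')(M) = 4 (Function('z')(M) = Add(3, 1) = 4)
Function('j')(l) = Pow(l, 3)
Function('A')(X) = Add(-4, X) (Function('A')(X) = Add(X, Mul(-1, 4)) = Add(X, -4) = Add(-4, X))
Function('c')(f, w) = 64 (Function('c')(f, w) = Add(Pow(1, 3), Mul(-1, -63)) = Add(1, 63) = 64)
Function('y')(K, T) = K (Function('y')(K, T) = Add(K, Mul(-1, 0)) = Add(K, 0) = K)
Add(Function('c')(-205, 37), Function('y')(Function('A')(11), Function('F')(-4, 14))) = Add(64, Add(-4, 11)) = Add(64, 7) = 71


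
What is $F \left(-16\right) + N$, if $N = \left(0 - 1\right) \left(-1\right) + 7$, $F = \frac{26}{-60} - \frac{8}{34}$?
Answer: $\frac{4768}{255} \approx 18.698$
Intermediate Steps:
$F = - \frac{341}{510}$ ($F = 26 \left(- \frac{1}{60}\right) - \frac{4}{17} = - \frac{13}{30} - \frac{4}{17} = - \frac{341}{510} \approx -0.66863$)
$N = 8$ ($N = \left(-1\right) \left(-1\right) + 7 = 1 + 7 = 8$)
$F \left(-16\right) + N = \left(- \frac{341}{510}\right) \left(-16\right) + 8 = \frac{2728}{255} + 8 = \frac{4768}{255}$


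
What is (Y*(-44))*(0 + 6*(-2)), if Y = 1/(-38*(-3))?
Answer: 88/19 ≈ 4.6316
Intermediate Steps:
Y = 1/114 (Y = -1/38*(-⅓) = 1/114 ≈ 0.0087719)
(Y*(-44))*(0 + 6*(-2)) = ((1/114)*(-44))*(0 + 6*(-2)) = -22*(0 - 12)/57 = -22/57*(-12) = 88/19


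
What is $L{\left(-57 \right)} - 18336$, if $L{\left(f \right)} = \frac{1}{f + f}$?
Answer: $- \frac{2090305}{114} \approx -18336.0$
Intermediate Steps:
$L{\left(f \right)} = \frac{1}{2 f}$
$L{\left(-57 \right)} - 18336 = \frac{1}{2 \left(-57\right)} - 18336 = \frac{1}{2} \left(- \frac{1}{57}\right) - 18336 = - \frac{1}{114} - 18336 = - \frac{2090305}{114}$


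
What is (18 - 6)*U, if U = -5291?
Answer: -63492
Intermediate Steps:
(18 - 6)*U = (18 - 6)*(-5291) = 12*(-5291) = -63492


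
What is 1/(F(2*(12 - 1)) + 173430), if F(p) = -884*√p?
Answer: 86715/15030386434 + 221*√22/7515193217 ≈ 5.9072e-6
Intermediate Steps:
1/(F(2*(12 - 1)) + 173430) = 1/(-884*√2*√(12 - 1) + 173430) = 1/(-884*√22 + 173430) = 1/(173430 - 884*√22)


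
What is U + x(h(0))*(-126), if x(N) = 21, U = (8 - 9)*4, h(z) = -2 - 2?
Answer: -2650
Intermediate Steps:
h(z) = -4
U = -4 (U = -1*4 = -4)
U + x(h(0))*(-126) = -4 + 21*(-126) = -4 - 2646 = -2650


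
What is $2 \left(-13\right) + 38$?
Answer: $12$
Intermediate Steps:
$2 \left(-13\right) + 38 = -26 + 38 = 12$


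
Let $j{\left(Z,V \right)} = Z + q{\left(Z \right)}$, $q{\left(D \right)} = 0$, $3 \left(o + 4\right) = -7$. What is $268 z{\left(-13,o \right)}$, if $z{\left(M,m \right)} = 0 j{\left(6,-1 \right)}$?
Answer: $0$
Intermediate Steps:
$o = - \frac{19}{3}$ ($o = -4 + \frac{1}{3} \left(-7\right) = -4 - \frac{7}{3} = - \frac{19}{3} \approx -6.3333$)
$j{\left(Z,V \right)} = Z$ ($j{\left(Z,V \right)} = Z + 0 = Z$)
$z{\left(M,m \right)} = 0$ ($z{\left(M,m \right)} = 0 \cdot 6 = 0$)
$268 z{\left(-13,o \right)} = 268 \cdot 0 = 0$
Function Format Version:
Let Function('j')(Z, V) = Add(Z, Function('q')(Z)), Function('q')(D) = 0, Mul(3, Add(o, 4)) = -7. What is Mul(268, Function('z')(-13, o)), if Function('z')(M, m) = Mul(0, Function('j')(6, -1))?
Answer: 0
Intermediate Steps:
o = Rational(-19, 3) (o = Add(-4, Mul(Rational(1, 3), -7)) = Add(-4, Rational(-7, 3)) = Rational(-19, 3) ≈ -6.3333)
Function('j')(Z, V) = Z (Function('j')(Z, V) = Add(Z, 0) = Z)
Function('z')(M, m) = 0 (Function('z')(M, m) = Mul(0, 6) = 0)
Mul(268, Function('z')(-13, o)) = Mul(268, 0) = 0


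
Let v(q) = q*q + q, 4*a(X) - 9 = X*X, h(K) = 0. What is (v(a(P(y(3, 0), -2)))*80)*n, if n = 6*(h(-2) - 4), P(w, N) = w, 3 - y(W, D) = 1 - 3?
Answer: -155040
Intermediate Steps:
y(W, D) = 5 (y(W, D) = 3 - (1 - 3) = 3 - 1*(-2) = 3 + 2 = 5)
a(X) = 9/4 + X²/4 (a(X) = 9/4 + (X*X)/4 = 9/4 + X²/4)
v(q) = q + q² (v(q) = q² + q = q + q²)
n = -24 (n = 6*(0 - 4) = 6*(-4) = -24)
(v(a(P(y(3, 0), -2)))*80)*n = (((9/4 + (¼)*5²)*(1 + (9/4 + (¼)*5²)))*80)*(-24) = (((9/4 + (¼)*25)*(1 + (9/4 + (¼)*25)))*80)*(-24) = (((9/4 + 25/4)*(1 + (9/4 + 25/4)))*80)*(-24) = ((17*(1 + 17/2)/2)*80)*(-24) = (((17/2)*(19/2))*80)*(-24) = ((323/4)*80)*(-24) = 6460*(-24) = -155040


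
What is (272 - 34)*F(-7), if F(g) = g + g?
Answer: -3332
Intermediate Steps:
F(g) = 2*g
(272 - 34)*F(-7) = (272 - 34)*(2*(-7)) = 238*(-14) = -3332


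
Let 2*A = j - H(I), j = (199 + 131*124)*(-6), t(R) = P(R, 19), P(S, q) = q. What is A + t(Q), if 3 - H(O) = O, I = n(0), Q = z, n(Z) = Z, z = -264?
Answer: -98623/2 ≈ -49312.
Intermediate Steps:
Q = -264
I = 0
t(R) = 19
j = -98658 (j = (199 + 16244)*(-6) = 16443*(-6) = -98658)
H(O) = 3 - O
A = -98661/2 (A = (-98658 - (3 - 1*0))/2 = (-98658 - (3 + 0))/2 = (-98658 - 1*3)/2 = (-98658 - 3)/2 = (½)*(-98661) = -98661/2 ≈ -49331.)
A + t(Q) = -98661/2 + 19 = -98623/2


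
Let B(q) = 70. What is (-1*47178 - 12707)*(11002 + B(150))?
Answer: -663046720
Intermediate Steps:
(-1*47178 - 12707)*(11002 + B(150)) = (-1*47178 - 12707)*(11002 + 70) = (-47178 - 12707)*11072 = -59885*11072 = -663046720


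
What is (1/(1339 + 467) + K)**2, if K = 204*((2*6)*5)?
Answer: 488650521804481/3261636 ≈ 1.4982e+8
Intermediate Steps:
K = 12240 (K = 204*(12*5) = 204*60 = 12240)
(1/(1339 + 467) + K)**2 = (1/(1339 + 467) + 12240)**2 = (1/1806 + 12240)**2 = (22105441/1806)**2 = 488650521804481/3261636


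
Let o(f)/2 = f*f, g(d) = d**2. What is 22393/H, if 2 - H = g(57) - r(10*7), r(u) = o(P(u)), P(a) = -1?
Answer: -22393/3245 ≈ -6.9008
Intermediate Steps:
o(f) = 2*f**2 (o(f) = 2*(f*f) = 2*f**2)
r(u) = 2 (r(u) = 2*(-1)**2 = 2*1 = 2)
H = -3245 (H = 2 - (57**2 - 1*2) = 2 - (3249 - 2) = 2 - 1*3247 = 2 - 3247 = -3245)
22393/H = 22393/(-3245) = 22393*(-1/3245) = -22393/3245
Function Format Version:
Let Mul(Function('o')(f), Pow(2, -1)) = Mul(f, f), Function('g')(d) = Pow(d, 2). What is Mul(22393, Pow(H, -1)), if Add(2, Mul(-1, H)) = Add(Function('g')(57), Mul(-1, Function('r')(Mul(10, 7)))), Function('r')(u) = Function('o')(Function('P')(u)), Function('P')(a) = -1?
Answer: Rational(-22393, 3245) ≈ -6.9008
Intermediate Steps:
Function('o')(f) = Mul(2, Pow(f, 2)) (Function('o')(f) = Mul(2, Mul(f, f)) = Mul(2, Pow(f, 2)))
Function('r')(u) = 2 (Function('r')(u) = Mul(2, Pow(-1, 2)) = Mul(2, 1) = 2)
H = -3245 (H = Add(2, Mul(-1, Add(Pow(57, 2), Mul(-1, 2)))) = Add(2, Mul(-1, Add(3249, -2))) = Add(2, Mul(-1, 3247)) = Add(2, -3247) = -3245)
Mul(22393, Pow(H, -1)) = Mul(22393, Pow(-3245, -1)) = Mul(22393, Rational(-1, 3245)) = Rational(-22393, 3245)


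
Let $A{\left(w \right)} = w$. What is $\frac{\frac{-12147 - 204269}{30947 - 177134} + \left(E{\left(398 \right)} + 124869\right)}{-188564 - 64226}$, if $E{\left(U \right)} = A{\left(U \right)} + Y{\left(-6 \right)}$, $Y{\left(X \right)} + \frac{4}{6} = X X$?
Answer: $- \frac{18317788619}{36954611730} \approx -0.49568$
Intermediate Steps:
$Y{\left(X \right)} = - \frac{2}{3} + X^{2}$ ($Y{\left(X \right)} = - \frac{2}{3} + X X = - \frac{2}{3} + X^{2}$)
$E{\left(U \right)} = \frac{106}{3} + U$ ($E{\left(U \right)} = U - \left(\frac{2}{3} - \left(-6\right)^{2}\right) = U + \left(- \frac{2}{3} + 36\right) = U + \frac{106}{3} = \frac{106}{3} + U$)
$\frac{\frac{-12147 - 204269}{30947 - 177134} + \left(E{\left(398 \right)} + 124869\right)}{-188564 - 64226} = \frac{\frac{-12147 - 204269}{30947 - 177134} + \left(\left(\frac{106}{3} + 398\right) + 124869\right)}{-188564 - 64226} = \frac{- \frac{216416}{-146187} + \left(\frac{1300}{3} + 124869\right)}{-188564 - 64226} = \frac{\left(-216416\right) \left(- \frac{1}{146187}\right) + \frac{375907}{3}}{-188564 - 64226} = \frac{\frac{216416}{146187} + \frac{375907}{3}}{-252790} = \frac{18317788619}{146187} \left(- \frac{1}{252790}\right) = - \frac{18317788619}{36954611730}$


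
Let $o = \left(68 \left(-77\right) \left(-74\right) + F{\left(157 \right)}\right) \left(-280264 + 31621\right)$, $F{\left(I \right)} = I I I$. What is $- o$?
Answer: $1058562016551$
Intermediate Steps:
$F{\left(I \right)} = I^{3}$ ($F{\left(I \right)} = I^{2} I = I^{3}$)
$o = -1058562016551$ ($o = \left(68 \left(-77\right) \left(-74\right) + 157^{3}\right) \left(-280264 + 31621\right) = \left(\left(-5236\right) \left(-74\right) + 3869893\right) \left(-248643\right) = \left(387464 + 3869893\right) \left(-248643\right) = 4257357 \left(-248643\right) = -1058562016551$)
$- o = \left(-1\right) \left(-1058562016551\right) = 1058562016551$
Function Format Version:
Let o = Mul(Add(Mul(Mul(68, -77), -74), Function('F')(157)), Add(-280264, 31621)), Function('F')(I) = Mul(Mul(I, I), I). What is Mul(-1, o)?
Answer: 1058562016551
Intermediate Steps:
Function('F')(I) = Pow(I, 3) (Function('F')(I) = Mul(Pow(I, 2), I) = Pow(I, 3))
o = -1058562016551 (o = Mul(Add(Mul(Mul(68, -77), -74), Pow(157, 3)), Add(-280264, 31621)) = Mul(Add(Mul(-5236, -74), 3869893), -248643) = Mul(Add(387464, 3869893), -248643) = Mul(4257357, -248643) = -1058562016551)
Mul(-1, o) = Mul(-1, -1058562016551) = 1058562016551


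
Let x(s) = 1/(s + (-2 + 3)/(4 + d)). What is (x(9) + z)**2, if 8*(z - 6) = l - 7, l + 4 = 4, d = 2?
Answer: 5303809/193600 ≈ 27.396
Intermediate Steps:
l = 0 (l = -4 + 4 = 0)
z = 41/8 (z = 6 + (0 - 7)/8 = 6 + (1/8)*(-7) = 6 - 7/8 = 41/8 ≈ 5.1250)
x(s) = 1/(1/6 + s) (x(s) = 1/(s + (-2 + 3)/(4 + 2)) = 1/(s + 1/6) = 1/(1/6 + s))
(x(9) + z)**2 = (6/(1 + 6*9) + 41/8)**2 = (6/(1 + 54) + 41/8)**2 = (6/55 + 41/8)**2 = (2303/440)**2 = 5303809/193600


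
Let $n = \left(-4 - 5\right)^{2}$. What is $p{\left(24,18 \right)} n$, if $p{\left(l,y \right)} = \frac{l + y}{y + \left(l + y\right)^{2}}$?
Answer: $\frac{21}{11} \approx 1.9091$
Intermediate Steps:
$p{\left(l,y \right)} = \frac{l + y}{y + \left(l + y\right)^{2}}$
$n = 81$ ($n = \left(-9\right)^{2} = 81$)
$p{\left(24,18 \right)} n = \frac{24 + 18}{18 + \left(24 + 18\right)^{2}} \cdot 81 = \frac{1}{18 + 42^{2}} \cdot 42 \cdot 81 = \frac{1}{18 + 1764} \cdot 42 \cdot 81 = \frac{1}{1782} \cdot 42 \cdot 81 = \frac{7}{297} \cdot 81 = \frac{21}{11}$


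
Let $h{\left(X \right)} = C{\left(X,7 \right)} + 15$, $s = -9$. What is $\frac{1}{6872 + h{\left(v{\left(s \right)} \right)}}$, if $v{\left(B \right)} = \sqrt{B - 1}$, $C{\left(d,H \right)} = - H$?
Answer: $\frac{1}{6880} \approx 0.00014535$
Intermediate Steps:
$v{\left(B \right)} = \sqrt{-1 + B}$
$h{\left(X \right)} = 8$ ($h{\left(X \right)} = \left(-1\right) 7 + 15 = -7 + 15 = 8$)
$\frac{1}{6872 + h{\left(v{\left(s \right)} \right)}} = \frac{1}{6872 + 8} = \frac{1}{6880}$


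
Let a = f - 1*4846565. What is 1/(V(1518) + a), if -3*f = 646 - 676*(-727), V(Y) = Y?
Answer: -3/15027239 ≈ -1.9964e-7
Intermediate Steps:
f = -492098/3 (f = -(646 - 676*(-727))/3 = -(646 + 491452)/3 = -⅓*492098 = -492098/3 ≈ -1.6403e+5)
a = -15031793/3 (a = -492098/3 - 1*4846565 = -492098/3 - 4846565 = -15031793/3 ≈ -5.0106e+6)
1/(V(1518) + a) = 1/(1518 - 15031793/3) = 1/(-15027239/3) = -3/15027239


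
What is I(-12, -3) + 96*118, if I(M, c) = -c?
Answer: 11331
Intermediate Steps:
I(-12, -3) + 96*118 = -1*(-3) + 96*118 = 3 + 11328 = 11331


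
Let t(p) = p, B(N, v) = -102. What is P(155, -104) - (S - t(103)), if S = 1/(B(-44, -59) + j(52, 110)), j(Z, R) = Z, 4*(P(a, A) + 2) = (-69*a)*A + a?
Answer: 27820977/100 ≈ 2.7821e+5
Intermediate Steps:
P(a, A) = -2 + a/4 - 69*A*a/4 (P(a, A) = -2 + ((-69*a)*A + a)/4 = -2 + (-69*A*a + a)/4 = -2 + (a - 69*A*a)/4 = -2 + (a/4 - 69*A*a/4) = -2 + a/4 - 69*A*a/4)
S = -1/50 (S = 1/(-102 + 52) = 1/(-50) = -1/50 ≈ -0.020000)
P(155, -104) - (S - t(103)) = (-2 + (¼)*155 - 69/4*(-104)*155) - (-1/50 - 1*103) = (-2 + 155/4 + 278070) - (-1/50 - 103) = 1112427/4 - 1*(-5151/50) = 1112427/4 + 5151/50 = 27820977/100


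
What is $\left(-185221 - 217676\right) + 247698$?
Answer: $-155199$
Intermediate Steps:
$\left(-185221 - 217676\right) + 247698 = -402897 + 247698 = -155199$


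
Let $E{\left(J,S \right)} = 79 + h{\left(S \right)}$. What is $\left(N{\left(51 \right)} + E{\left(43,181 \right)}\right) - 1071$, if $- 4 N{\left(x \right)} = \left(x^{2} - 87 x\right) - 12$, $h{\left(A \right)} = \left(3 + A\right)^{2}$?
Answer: $33326$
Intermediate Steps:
$N{\left(x \right)} = 3 - \frac{x^{2}}{4} + \frac{87 x}{4}$ ($N{\left(x \right)} = - \frac{\left(x^{2} - 87 x\right) - 12}{4} = - \frac{-12 + x^{2} - 87 x}{4} = 3 - \frac{x^{2}}{4} + \frac{87 x}{4}$)
$E{\left(J,S \right)} = 79 + \left(3 + S\right)^{2}$
$\left(N{\left(51 \right)} + E{\left(43,181 \right)}\right) - 1071 = \left(\left(3 - \frac{51^{2}}{4} + \frac{87}{4} \cdot 51\right) + \left(79 + \left(3 + 181\right)^{2}\right)\right) - 1071 = \left(\left(3 - \frac{2601}{4} + \frac{4437}{4}\right) + \left(79 + 184^{2}\right)\right) - 1071 = \left(\left(3 - \frac{2601}{4} + \frac{4437}{4}\right) + \left(79 + 33856\right)\right) - 1071 = \left(462 + 33935\right) - 1071 = 34397 - 1071 = 33326$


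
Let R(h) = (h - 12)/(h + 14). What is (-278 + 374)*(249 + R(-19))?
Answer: 122496/5 ≈ 24499.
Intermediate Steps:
R(h) = (-12 + h)/(14 + h)
(-278 + 374)*(249 + R(-19)) = (-278 + 374)*(249 + (-12 - 19)/(14 - 19)) = 96*(249 - 31/(-5)) = 96*(249 - ⅕*(-31)) = 96*(249 + 31/5) = 96*(1276/5) = 122496/5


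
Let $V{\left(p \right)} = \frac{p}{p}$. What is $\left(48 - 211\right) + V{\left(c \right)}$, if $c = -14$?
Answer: $-162$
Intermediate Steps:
$V{\left(p \right)} = 1$
$\left(48 - 211\right) + V{\left(c \right)} = \left(48 - 211\right) + 1 = -163 + 1 = -162$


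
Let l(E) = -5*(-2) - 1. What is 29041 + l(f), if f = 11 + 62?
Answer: 29050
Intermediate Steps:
f = 73
l(E) = 9 (l(E) = 10 - 1 = 9)
29041 + l(f) = 29041 + 9 = 29050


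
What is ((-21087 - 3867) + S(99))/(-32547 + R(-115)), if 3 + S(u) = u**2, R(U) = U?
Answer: 7578/16331 ≈ 0.46403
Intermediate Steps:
S(u) = -3 + u**2
((-21087 - 3867) + S(99))/(-32547 + R(-115)) = ((-21087 - 3867) + (-3 + 99**2))/(-32547 - 115) = (-24954 + (-3 + 9801))/(-32662) = (-24954 + 9798)*(-1/32662) = -15156*(-1/32662) = 7578/16331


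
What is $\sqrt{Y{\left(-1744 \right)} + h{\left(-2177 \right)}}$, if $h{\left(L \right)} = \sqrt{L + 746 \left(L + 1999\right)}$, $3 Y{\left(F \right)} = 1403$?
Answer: $\frac{\sqrt{4209 + 9 i \sqrt{134965}}}{3} \approx 23.047 + 7.97 i$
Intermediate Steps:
$Y{\left(F \right)} = \frac{1403}{3}$ ($Y{\left(F \right)} = \frac{1}{3} \cdot 1403 = \frac{1403}{3}$)
$h{\left(L \right)} = \sqrt{1491254 + 747 L}$ ($h{\left(L \right)} = \sqrt{L + 746 \left(1999 + L\right)} = \sqrt{L + \left(1491254 + 746 L\right)} = \sqrt{1491254 + 747 L}$)
$\sqrt{Y{\left(-1744 \right)} + h{\left(-2177 \right)}} = \sqrt{\frac{1403}{3} + \sqrt{1491254 + 747 \left(-2177\right)}} = \sqrt{\frac{1403}{3} + \sqrt{1491254 - 1626219}} = \sqrt{\frac{1403}{3} + \sqrt{-134965}} = \sqrt{\frac{1403}{3} + i \sqrt{134965}}$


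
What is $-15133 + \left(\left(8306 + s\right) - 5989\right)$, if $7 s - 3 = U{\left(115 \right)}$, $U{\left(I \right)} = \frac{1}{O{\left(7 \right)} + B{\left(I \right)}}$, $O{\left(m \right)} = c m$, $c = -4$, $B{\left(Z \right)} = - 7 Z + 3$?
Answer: $- \frac{74458471}{5810} \approx -12816.0$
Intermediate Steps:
$B{\left(Z \right)} = 3 - 7 Z$
$O{\left(m \right)} = - 4 m$
$U{\left(I \right)} = \frac{1}{-25 - 7 I}$ ($U{\left(I \right)} = \frac{1}{\left(-4\right) 7 - \left(-3 + 7 I\right)} = \frac{1}{-28 - \left(-3 + 7 I\right)} = \frac{1}{-25 - 7 I}$)
$s = \frac{2489}{5810}$ ($s = \frac{3}{7} + \frac{\left(-1\right) \frac{1}{25 + 7 \cdot 115}}{7} = \frac{3}{7} + \frac{\left(-1\right) \frac{1}{25 + 805}}{7} = \frac{3}{7} + \frac{\left(-1\right) \frac{1}{830}}{7} = \frac{3}{7} + \frac{1}{7} \left(- \frac{1}{830}\right) = \frac{3}{7} - \frac{1}{5810} = \frac{2489}{5810} \approx 0.4284$)
$-15133 + \left(\left(8306 + s\right) - 5989\right) = -15133 + \left(\left(8306 + \frac{2489}{5810}\right) - 5989\right) = -15133 + \left(\frac{48260349}{5810} - 5989\right) = -15133 + \frac{13464259}{5810} = - \frac{74458471}{5810}$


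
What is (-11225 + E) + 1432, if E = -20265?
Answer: -30058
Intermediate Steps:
(-11225 + E) + 1432 = (-11225 - 20265) + 1432 = -31490 + 1432 = -30058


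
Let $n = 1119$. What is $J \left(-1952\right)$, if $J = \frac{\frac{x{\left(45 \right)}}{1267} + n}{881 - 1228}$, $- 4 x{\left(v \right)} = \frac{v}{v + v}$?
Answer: $\frac{2767492652}{439649} \approx 6294.8$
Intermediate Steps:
$x{\left(v \right)} = - \frac{1}{8}$ ($x{\left(v \right)} = - \frac{v \frac{1}{v + v}}{4} = - \frac{v \frac{1}{2 v}}{4} = \left(- \frac{1}{4}\right) \frac{1}{2} = - \frac{1}{8}$)
$J = - \frac{11342183}{3517192}$ ($J = \frac{- \frac{1}{8 \cdot 1267} + 1119}{881 - 1228} = \frac{\left(- \frac{1}{8}\right) \frac{1}{1267} + 1119}{-347} = \left(- \frac{1}{10136} + 1119\right) \left(- \frac{1}{347}\right) = \frac{11342183}{10136} \left(- \frac{1}{347}\right) = - \frac{11342183}{3517192} \approx -3.2248$)
$J \left(-1952\right) = \left(- \frac{11342183}{3517192}\right) \left(-1952\right) = \frac{2767492652}{439649}$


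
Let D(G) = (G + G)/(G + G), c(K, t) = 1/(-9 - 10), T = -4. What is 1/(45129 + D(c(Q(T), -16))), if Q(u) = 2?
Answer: 1/45130 ≈ 2.2158e-5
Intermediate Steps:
c(K, t) = -1/19 (c(K, t) = 1/(-19) = -1/19)
D(G) = 1 (D(G) = (2*G)/((2*G)) = (2*G)*(1/(2*G)) = 1)
1/(45129 + D(c(Q(T), -16))) = 1/(45129 + 1) = 1/45130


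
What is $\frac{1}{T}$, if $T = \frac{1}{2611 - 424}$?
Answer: $2187$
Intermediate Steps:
$T = \frac{1}{2187} \approx 0.00045725$
$\frac{1}{T} = \frac{1}{\frac{1}{2187}} = 2187$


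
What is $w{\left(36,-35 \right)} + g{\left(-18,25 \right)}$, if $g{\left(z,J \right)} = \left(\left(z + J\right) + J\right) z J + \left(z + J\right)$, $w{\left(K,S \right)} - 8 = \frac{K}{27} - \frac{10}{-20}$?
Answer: $- \frac{86299}{6} \approx -14383.0$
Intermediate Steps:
$w{\left(K,S \right)} = \frac{17}{2} + \frac{K}{27}$ ($w{\left(K,S \right)} = 8 + \left(\frac{K}{27} - \frac{10}{-20}\right) = 8 + \left(K \frac{1}{27} - - \frac{1}{2}\right) = 8 + \left(\frac{K}{27} + \frac{1}{2}\right) = 8 + \left(\frac{1}{2} + \frac{K}{27}\right) = \frac{17}{2} + \frac{K}{27}$)
$g{\left(z,J \right)} = J + z + J z \left(z + 2 J\right)$ ($g{\left(z,J \right)} = \left(\left(J + z\right) + J\right) z J + \left(J + z\right) = \left(z + 2 J\right) z J + \left(J + z\right) = z \left(z + 2 J\right) J + \left(J + z\right) = J z \left(z + 2 J\right) + \left(J + z\right) = J + z + J z \left(z + 2 J\right)$)
$w{\left(36,-35 \right)} + g{\left(-18,25 \right)} = \left(\frac{17}{2} + \frac{1}{27} \cdot 36\right) + \left(25 - 18 + 25 \left(-18\right)^{2} + 2 \left(-18\right) 25^{2}\right) = \left(\frac{17}{2} + \frac{4}{3}\right) + \left(25 - 18 + 25 \cdot 324 + 2 \left(-18\right) 625\right) = \frac{59}{6} + \left(25 - 18 + 8100 - 22500\right) = \frac{59}{6} - 14393 = - \frac{86299}{6}$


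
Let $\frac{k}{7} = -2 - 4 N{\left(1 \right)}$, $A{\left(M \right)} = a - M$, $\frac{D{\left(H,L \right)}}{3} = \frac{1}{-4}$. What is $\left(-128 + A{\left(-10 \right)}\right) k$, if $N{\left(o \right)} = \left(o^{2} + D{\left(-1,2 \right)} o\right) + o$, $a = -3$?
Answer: $5929$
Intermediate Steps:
$D{\left(H,L \right)} = - \frac{3}{4}$ ($D{\left(H,L \right)} = \frac{3}{-4} = 3 \left(- \frac{1}{4}\right) = - \frac{3}{4}$)
$A{\left(M \right)} = -3 - M$
$N{\left(o \right)} = o^{2} + \frac{o}{4}$ ($N{\left(o \right)} = \left(o^{2} - \frac{3 o}{4}\right) + o = o^{2} + \frac{o}{4}$)
$k = -49$ ($k = 7 \left(-2 - 4 \cdot 1 \left(\frac{1}{4} + 1\right)\right) = 7 \left(-2 - 4 \cdot 1 \cdot \frac{5}{4}\right) = 7 \left(-2 - 5\right) = 7 \left(-7\right) = -49$)
$\left(-128 + A{\left(-10 \right)}\right) k = \left(-128 - -7\right) \left(-49\right) = \left(-128 + \left(-3 + 10\right)\right) \left(-49\right) = \left(-128 + 7\right) \left(-49\right) = \left(-121\right) \left(-49\right) = 5929$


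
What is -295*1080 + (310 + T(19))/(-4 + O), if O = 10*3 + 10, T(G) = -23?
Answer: -11469313/36 ≈ -3.1859e+5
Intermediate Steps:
O = 40 (O = 30 + 10 = 40)
-295*1080 + (310 + T(19))/(-4 + O) = -295*1080 + (310 - 23)/(-4 + 40) = -318600 + 287/36 = -11469313/36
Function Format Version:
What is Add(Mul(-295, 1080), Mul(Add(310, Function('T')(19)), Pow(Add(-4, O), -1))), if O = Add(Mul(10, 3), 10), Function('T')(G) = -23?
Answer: Rational(-11469313, 36) ≈ -3.1859e+5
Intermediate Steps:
O = 40 (O = Add(30, 10) = 40)
Add(Mul(-295, 1080), Mul(Add(310, Function('T')(19)), Pow(Add(-4, O), -1))) = Add(Mul(-295, 1080), Mul(Add(310, -23), Pow(Add(-4, 40), -1))) = Add(-318600, Mul(287, Pow(36, -1))) = Add(-318600, Mul(287, Rational(1, 36))) = Add(-318600, Rational(287, 36)) = Rational(-11469313, 36)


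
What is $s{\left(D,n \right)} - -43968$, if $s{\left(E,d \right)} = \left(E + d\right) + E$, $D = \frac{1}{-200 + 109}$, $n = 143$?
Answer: $\frac{4014099}{91} \approx 44111.0$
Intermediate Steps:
$D = - \frac{1}{91}$ ($D = \frac{1}{-91} = - \frac{1}{91} \approx -0.010989$)
$s{\left(E,d \right)} = d + 2 E$
$s{\left(D,n \right)} - -43968 = \left(143 + 2 \left(- \frac{1}{91}\right)\right) - -43968 = \left(143 - \frac{2}{91}\right) + 43968 = \frac{13011}{91} + 43968 = \frac{4014099}{91}$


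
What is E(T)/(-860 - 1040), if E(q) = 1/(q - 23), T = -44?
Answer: 1/127300 ≈ 7.8555e-6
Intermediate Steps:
E(q) = 1/(-23 + q)
E(T)/(-860 - 1040) = 1/((-23 - 44)*(-860 - 1040)) = 1/(-67*(-1900)) = -1/67*(-1/1900) = 1/127300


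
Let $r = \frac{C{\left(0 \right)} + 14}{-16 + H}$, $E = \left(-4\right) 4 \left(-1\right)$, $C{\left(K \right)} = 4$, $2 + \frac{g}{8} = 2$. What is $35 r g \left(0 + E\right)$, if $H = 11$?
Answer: $0$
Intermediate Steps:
$g = 0$ ($g = -16 + 8 \cdot 2 = -16 + 16 = 0$)
$E = 16$ ($E = \left(-16\right) \left(-1\right) = 16$)
$r = - \frac{18}{5}$ ($r = \frac{4 + 14}{-16 + 11} = \frac{18}{-5} = 18 \left(- \frac{1}{5}\right) = - \frac{18}{5} \approx -3.6$)
$35 r g \left(0 + E\right) = 35 \left(- \frac{18}{5}\right) 0 \left(0 + 16\right) = - 126 \cdot 0 \cdot 16 = \left(-126\right) 0 = 0$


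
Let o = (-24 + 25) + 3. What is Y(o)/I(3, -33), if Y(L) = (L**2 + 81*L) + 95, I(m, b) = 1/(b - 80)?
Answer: -49155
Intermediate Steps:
I(m, b) = 1/(-80 + b)
o = 4 (o = 1 + 3 = 4)
Y(L) = 95 + L**2 + 81*L
Y(o)/I(3, -33) = (95 + 4**2 + 81*4)/(1/(-80 - 33)) = (95 + 16 + 324)/(1/(-113)) = 435/(-1/113) = 435*(-113) = -49155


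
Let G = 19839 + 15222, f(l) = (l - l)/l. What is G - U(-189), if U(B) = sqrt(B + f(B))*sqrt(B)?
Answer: 35250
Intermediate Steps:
f(l) = 0 (f(l) = 0/l = 0)
U(B) = B (U(B) = sqrt(B + 0)*sqrt(B) = sqrt(B)*sqrt(B) = B)
G = 35061
G - U(-189) = 35061 - 1*(-189) = 35061 + 189 = 35250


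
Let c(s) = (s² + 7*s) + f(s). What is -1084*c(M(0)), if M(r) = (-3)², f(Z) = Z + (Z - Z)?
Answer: -165852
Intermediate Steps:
f(Z) = Z (f(Z) = Z + 0 = Z)
M(r) = 9
c(s) = s² + 8*s (c(s) = (s² + 7*s) + s = s² + 8*s)
-1084*c(M(0)) = -9756*(8 + 9) = -9756*17 = -1084*153 = -165852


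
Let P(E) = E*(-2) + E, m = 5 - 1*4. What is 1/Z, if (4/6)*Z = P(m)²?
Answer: ⅔ ≈ 0.66667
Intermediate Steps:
m = 1 (m = 5 - 4 = 1)
P(E) = -E (P(E) = -2*E + E = -E)
Z = 3/2 (Z = 3*(-1*1)²/2 = (3/2)*(-1)² = (3/2)*1 = 3/2 ≈ 1.5000)
1/Z = 1/(3/2) = ⅔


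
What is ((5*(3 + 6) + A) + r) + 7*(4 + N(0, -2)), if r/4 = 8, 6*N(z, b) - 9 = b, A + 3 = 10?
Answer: 721/6 ≈ 120.17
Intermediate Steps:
A = 7 (A = -3 + 10 = 7)
N(z, b) = 3/2 + b/6
r = 32 (r = 4*8 = 32)
((5*(3 + 6) + A) + r) + 7*(4 + N(0, -2)) = ((5*(3 + 6) + 7) + 32) + 7*(4 + (3/2 + (1/6)*(-2))) = ((5*9 + 7) + 32) + 7*(4 + (3/2 - 1/3)) = ((45 + 7) + 32) + 7*(4 + 7/6) = (52 + 32) + 7*(31/6) = 84 + 217/6 = 721/6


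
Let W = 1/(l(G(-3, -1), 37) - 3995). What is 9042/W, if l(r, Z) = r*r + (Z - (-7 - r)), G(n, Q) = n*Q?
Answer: -35616438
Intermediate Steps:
G(n, Q) = Q*n
l(r, Z) = 7 + Z + r + r² (l(r, Z) = r² + (Z + (7 + r)) = r² + (7 + Z + r) = 7 + Z + r + r²)
W = -1/3939 (W = 1/((7 + 37 - 1*(-3) + (-1*(-3))²) - 3995) = 1/((7 + 37 + 3 + 3²) - 3995) = 1/((7 + 37 + 3 + 9) - 3995) = 1/(56 - 3995) = 1/(-3939) = -1/3939 ≈ -0.00025387)
9042/W = 9042/(-1/3939) = 9042*(-3939) = -35616438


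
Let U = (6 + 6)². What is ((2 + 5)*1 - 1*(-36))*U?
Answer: 6192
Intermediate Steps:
U = 144 (U = 12² = 144)
((2 + 5)*1 - 1*(-36))*U = ((2 + 5)*1 - 1*(-36))*144 = (7*1 + 36)*144 = (7 + 36)*144 = 43*144 = 6192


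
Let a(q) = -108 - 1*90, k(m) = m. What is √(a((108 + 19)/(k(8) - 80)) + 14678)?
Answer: 4*√905 ≈ 120.33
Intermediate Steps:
a(q) = -198 (a(q) = -108 - 90 = -198)
√(a((108 + 19)/(k(8) - 80)) + 14678) = √(-198 + 14678) = √14480 = 4*√905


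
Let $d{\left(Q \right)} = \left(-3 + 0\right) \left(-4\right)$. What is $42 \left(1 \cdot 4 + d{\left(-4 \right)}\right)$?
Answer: $672$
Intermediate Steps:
$d{\left(Q \right)} = 12$ ($d{\left(Q \right)} = \left(-3\right) \left(-4\right) = 12$)
$42 \left(1 \cdot 4 + d{\left(-4 \right)}\right) = 42 \left(1 \cdot 4 + 12\right) = 42 \left(4 + 12\right) = 42 \cdot 16 = 672$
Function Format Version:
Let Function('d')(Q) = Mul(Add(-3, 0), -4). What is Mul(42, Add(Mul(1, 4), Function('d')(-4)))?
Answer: 672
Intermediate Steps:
Function('d')(Q) = 12 (Function('d')(Q) = Mul(-3, -4) = 12)
Mul(42, Add(Mul(1, 4), Function('d')(-4))) = Mul(42, Add(Mul(1, 4), 12)) = Mul(42, Add(4, 12)) = Mul(42, 16) = 672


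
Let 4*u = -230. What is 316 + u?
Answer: 517/2 ≈ 258.50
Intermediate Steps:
u = -115/2 (u = (¼)*(-230) = -115/2 ≈ -57.500)
316 + u = 316 - 115/2 = 517/2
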